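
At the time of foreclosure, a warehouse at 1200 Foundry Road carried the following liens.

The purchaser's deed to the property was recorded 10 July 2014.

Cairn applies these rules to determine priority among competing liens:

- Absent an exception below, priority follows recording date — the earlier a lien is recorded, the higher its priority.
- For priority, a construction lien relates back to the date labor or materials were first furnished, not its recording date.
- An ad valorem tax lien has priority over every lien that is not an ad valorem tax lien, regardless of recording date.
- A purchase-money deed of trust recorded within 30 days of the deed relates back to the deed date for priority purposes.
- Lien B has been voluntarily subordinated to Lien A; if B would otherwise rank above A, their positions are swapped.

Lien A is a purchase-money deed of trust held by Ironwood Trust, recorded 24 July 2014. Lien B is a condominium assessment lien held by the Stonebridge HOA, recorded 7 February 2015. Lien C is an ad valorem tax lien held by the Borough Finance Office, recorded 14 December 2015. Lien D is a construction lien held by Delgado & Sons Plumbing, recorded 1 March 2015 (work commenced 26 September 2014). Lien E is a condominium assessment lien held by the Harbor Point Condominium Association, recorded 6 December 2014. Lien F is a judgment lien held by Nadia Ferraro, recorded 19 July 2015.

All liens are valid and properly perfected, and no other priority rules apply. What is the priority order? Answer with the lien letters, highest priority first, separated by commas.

Effective dates after the stated exceptions: A's effective date is the deed date, 10 July 2014; D is treated as recorded 26 September 2014, the work-commencement date.
C is an ad valorem tax lien, so it outranks all other liens regardless of date.
Among the remaining liens, by effective date: A (10 July 2014), D (26 September 2014), E (6 December 2014), B (7 February 2015), F (19 July 2015).
B is already junior to A, so the subordination agreement changes nothing.

C, A, D, E, B, F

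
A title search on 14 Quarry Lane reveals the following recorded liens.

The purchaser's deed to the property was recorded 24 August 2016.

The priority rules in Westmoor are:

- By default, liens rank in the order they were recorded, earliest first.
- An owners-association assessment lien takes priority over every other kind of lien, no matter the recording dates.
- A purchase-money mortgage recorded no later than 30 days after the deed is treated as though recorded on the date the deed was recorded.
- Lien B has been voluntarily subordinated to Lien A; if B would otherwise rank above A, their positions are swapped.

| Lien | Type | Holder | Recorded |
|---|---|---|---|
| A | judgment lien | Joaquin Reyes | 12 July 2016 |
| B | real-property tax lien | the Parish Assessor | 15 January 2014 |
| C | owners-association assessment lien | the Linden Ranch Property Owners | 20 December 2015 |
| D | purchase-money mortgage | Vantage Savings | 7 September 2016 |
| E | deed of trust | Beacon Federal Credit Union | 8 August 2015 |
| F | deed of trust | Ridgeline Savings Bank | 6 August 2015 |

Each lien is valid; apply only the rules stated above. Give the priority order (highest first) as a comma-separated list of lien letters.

C, A, F, E, B, D

Effective dates: D's effective date is the deed date, 24 August 2016.
C, as an owners-association assessment lien, has superpriority and ranks first.
Remaining liens by effective date: B (15 January 2014), F (6 August 2015), E (8 August 2015), A (12 July 2016), D (24 August 2016).
The subordination applies — B was senior to A — so B and A swap.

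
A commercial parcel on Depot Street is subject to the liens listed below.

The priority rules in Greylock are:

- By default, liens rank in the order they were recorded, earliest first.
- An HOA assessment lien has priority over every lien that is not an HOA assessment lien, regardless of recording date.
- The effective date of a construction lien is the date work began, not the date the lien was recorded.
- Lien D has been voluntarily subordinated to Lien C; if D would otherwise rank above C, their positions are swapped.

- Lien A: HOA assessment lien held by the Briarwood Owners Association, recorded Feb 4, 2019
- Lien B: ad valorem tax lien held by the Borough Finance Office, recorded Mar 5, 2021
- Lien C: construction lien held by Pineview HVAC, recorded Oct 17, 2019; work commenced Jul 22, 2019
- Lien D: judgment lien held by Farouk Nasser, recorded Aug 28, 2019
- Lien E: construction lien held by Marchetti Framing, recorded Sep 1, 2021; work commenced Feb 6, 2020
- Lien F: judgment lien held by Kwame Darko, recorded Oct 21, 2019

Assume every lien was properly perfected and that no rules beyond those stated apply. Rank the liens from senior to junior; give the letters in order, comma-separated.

A, C, D, F, E, B

Adjusting effective dates: C is treated as recorded Jul 22, 2019, the work-commencement date; E's effective date is Feb 6, 2020, when work began.
As an HOA assessment lien, A is senior to every other lien.
The other liens, earliest effective date first: C (Jul 22, 2019), D (Aug 28, 2019), F (Oct 21, 2019), E (Feb 6, 2020), B (Mar 5, 2021).
Since D is not senior to C, the subordination leaves the order unchanged.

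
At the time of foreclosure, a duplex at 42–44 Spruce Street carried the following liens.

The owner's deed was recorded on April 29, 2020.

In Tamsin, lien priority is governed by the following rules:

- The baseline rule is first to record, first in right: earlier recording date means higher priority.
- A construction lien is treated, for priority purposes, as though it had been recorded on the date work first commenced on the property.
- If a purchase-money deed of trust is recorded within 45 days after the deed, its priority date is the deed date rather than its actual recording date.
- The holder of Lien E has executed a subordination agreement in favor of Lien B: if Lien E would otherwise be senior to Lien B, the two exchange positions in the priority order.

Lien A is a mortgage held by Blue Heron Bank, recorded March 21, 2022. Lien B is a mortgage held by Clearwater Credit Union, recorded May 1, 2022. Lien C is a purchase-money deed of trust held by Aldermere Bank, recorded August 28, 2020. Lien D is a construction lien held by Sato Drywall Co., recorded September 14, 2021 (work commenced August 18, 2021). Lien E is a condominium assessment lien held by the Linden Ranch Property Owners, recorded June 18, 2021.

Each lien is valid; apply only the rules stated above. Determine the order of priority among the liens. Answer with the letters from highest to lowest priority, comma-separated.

C, B, D, A, E

First, effective dates: C was recorded 121 days after the deed — beyond 45 days — so no relation-back applies; D is treated as recorded August 18, 2021, the work-commencement date.
By effective date, earliest first: C (August 28, 2020), E (June 18, 2021), D (August 18, 2021), A (March 21, 2022), B (May 1, 2022).
E would otherwise be senior to B, so under the subordination agreement E and B exchange positions.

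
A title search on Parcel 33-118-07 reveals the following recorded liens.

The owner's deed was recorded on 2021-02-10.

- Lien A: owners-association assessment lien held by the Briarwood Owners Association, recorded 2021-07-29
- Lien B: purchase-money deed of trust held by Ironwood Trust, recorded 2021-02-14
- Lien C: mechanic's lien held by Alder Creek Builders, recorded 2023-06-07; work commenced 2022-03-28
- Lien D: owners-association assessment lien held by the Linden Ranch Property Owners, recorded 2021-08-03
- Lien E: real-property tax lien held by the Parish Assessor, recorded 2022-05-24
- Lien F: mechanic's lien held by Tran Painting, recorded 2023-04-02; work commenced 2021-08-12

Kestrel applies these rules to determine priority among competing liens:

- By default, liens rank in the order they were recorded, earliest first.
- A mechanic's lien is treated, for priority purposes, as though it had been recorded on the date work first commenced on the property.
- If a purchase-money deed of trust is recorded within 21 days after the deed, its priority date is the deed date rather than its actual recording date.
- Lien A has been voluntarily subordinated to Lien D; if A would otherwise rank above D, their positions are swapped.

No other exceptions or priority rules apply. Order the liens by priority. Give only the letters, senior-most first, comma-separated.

B, D, A, F, C, E

Effective dates: B relates back to the deed date 2021-02-10; C is treated as recorded 2022-03-28, the work-commencement date; F relates back to 2021-08-12 (work commenced).
By effective date: B (2021-02-10), A (2021-07-29), D (2021-08-03), F (2021-08-12), C (2022-03-28), E (2022-05-24).
The subordination applies — A was senior to D — so A and D swap.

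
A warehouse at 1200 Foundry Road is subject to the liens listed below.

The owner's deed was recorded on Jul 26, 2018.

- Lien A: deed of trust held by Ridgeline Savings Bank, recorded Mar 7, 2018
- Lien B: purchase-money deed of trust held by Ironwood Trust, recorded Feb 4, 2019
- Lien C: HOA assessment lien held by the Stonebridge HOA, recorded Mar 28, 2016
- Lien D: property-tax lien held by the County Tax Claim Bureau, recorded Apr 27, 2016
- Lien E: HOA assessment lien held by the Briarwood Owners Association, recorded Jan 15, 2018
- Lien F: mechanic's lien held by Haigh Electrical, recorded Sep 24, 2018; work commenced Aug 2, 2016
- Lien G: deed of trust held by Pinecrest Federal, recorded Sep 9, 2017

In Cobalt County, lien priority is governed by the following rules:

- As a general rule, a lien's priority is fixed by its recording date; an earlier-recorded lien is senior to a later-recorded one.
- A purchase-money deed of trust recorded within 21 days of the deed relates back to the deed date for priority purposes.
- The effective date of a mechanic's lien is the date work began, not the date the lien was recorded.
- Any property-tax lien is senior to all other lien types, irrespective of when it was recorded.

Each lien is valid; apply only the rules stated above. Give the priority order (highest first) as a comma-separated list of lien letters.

First, effective dates: B was recorded 193 days after the deed — beyond 21 days — so no relation-back applies; F is treated as recorded Aug 2, 2016, the work-commencement date.
D is a property-tax lien, so it outranks all other liens regardless of date.
Remaining liens by effective date: C (Mar 28, 2016), F (Aug 2, 2016), G (Sep 9, 2017), E (Jan 15, 2018), A (Mar 7, 2018), B (Feb 4, 2019).

D, C, F, G, E, A, B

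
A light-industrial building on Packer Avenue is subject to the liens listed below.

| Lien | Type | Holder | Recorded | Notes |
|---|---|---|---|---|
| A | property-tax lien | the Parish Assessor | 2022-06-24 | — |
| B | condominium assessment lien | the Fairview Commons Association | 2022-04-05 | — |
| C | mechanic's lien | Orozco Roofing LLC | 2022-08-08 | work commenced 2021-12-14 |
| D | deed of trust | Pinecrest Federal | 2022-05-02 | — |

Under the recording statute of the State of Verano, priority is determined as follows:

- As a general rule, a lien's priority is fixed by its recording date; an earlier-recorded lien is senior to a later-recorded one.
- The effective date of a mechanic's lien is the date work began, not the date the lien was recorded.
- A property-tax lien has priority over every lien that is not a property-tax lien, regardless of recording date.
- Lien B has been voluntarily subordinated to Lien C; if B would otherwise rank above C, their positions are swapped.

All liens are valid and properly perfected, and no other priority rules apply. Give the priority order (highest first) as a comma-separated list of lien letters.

A, C, B, D

Effective dates after the stated exceptions: C is treated as recorded 2021-12-14, the work-commencement date.
A, as a property-tax lien, has superpriority and ranks first.
The other liens, earliest effective date first: C (2021-12-14), B (2022-04-05), D (2022-05-02).
Since B is not senior to C, the subordination leaves the order unchanged.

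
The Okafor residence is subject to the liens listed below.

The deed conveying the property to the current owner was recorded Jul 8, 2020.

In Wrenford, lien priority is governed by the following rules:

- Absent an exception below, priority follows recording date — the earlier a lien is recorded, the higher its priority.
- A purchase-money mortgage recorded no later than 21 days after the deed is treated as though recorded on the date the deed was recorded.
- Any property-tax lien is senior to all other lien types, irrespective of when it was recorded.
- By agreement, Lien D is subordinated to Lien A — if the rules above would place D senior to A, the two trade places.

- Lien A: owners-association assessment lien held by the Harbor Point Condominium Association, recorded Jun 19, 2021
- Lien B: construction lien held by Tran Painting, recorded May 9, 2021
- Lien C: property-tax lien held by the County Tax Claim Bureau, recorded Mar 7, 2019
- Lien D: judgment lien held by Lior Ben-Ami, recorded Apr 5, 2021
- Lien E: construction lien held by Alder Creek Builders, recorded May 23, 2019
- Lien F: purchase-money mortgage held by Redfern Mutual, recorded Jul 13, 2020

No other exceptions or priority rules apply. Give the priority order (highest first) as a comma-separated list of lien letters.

C, E, F, A, B, D

First, effective dates: F relates back to the deed date Jul 8, 2020.
C is a property-tax lien, so it outranks all other liens regardless of date.
The other liens, earliest effective date first: E (May 23, 2019), F (Jul 8, 2020), D (Apr 5, 2021), B (May 9, 2021), A (Jun 19, 2021).
D is senior to A before the subordination, so the two trade places.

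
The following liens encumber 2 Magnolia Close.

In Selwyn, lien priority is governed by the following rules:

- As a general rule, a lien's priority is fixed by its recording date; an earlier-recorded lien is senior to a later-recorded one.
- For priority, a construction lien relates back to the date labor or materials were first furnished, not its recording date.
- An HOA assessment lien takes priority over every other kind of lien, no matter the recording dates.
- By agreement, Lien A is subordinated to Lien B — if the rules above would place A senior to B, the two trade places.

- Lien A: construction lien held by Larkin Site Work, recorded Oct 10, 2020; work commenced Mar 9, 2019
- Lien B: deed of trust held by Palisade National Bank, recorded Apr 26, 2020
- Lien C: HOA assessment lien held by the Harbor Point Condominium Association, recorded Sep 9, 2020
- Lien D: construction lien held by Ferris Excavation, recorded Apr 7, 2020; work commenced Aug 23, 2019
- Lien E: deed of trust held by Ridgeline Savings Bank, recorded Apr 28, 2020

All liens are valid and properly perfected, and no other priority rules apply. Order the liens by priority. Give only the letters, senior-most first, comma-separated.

C, B, D, A, E

Effective dates after the stated exceptions: A's effective date is Mar 9, 2019, when work began; D relates back to Aug 23, 2019 (work commenced).
As an HOA assessment lien, C is senior to every other lien.
Among the remaining liens, by effective date: A (Mar 9, 2019), D (Aug 23, 2019), B (Apr 26, 2020), E (Apr 28, 2020).
A would otherwise be senior to B, so under the subordination agreement A and B exchange positions.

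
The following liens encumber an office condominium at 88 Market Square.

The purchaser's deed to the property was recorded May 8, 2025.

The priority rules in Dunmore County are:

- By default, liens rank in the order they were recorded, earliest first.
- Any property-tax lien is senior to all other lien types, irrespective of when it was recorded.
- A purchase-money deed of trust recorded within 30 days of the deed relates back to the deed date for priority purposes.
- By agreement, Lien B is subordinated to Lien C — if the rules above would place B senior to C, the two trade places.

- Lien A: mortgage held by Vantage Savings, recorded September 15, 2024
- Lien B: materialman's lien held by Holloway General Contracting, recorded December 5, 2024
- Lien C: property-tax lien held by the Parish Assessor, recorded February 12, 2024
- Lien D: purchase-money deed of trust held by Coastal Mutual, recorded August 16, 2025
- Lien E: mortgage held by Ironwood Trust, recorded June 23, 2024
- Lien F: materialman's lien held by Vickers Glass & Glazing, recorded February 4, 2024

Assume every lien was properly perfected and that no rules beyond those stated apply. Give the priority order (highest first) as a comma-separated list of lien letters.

Effective dates after the stated exceptions: D was recorded 100 days after the deed, outside the 30-day window, so it keeps its recording date.
C is a property-tax lien and takes priority over every other lien.
Among the remaining liens, by effective date: F (February 4, 2024), E (June 23, 2024), A (September 15, 2024), B (December 5, 2024), D (August 16, 2025).
B already ranks below C; the subordination has no effect.

C, F, E, A, B, D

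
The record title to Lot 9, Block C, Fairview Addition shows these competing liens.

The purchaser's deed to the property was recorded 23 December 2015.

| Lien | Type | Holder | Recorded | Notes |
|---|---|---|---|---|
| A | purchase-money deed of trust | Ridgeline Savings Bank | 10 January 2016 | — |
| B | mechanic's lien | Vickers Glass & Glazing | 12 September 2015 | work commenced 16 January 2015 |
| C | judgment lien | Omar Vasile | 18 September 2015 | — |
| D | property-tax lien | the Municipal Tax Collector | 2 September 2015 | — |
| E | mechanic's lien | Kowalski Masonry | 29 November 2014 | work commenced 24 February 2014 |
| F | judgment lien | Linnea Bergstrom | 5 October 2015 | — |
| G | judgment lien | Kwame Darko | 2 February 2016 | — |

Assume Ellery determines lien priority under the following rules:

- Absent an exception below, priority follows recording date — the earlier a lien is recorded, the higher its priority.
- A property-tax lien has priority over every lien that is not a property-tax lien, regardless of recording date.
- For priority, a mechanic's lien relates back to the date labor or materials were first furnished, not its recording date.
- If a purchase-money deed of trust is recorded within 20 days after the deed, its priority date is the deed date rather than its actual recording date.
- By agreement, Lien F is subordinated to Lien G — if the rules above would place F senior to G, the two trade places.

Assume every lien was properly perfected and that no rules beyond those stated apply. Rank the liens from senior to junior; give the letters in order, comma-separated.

First, effective dates: A relates back to the deed date 23 December 2015; B's effective date is 16 January 2015, when work began; E relates back to 24 February 2014 (work commenced).
D is a property-tax lien and takes priority over every other lien.
Among the remaining liens, by effective date: E (24 February 2014), B (16 January 2015), C (18 September 2015), F (5 October 2015), A (23 December 2015), G (2 February 2016).
F is senior to G before the subordination, so the two trade places.

D, E, B, C, G, A, F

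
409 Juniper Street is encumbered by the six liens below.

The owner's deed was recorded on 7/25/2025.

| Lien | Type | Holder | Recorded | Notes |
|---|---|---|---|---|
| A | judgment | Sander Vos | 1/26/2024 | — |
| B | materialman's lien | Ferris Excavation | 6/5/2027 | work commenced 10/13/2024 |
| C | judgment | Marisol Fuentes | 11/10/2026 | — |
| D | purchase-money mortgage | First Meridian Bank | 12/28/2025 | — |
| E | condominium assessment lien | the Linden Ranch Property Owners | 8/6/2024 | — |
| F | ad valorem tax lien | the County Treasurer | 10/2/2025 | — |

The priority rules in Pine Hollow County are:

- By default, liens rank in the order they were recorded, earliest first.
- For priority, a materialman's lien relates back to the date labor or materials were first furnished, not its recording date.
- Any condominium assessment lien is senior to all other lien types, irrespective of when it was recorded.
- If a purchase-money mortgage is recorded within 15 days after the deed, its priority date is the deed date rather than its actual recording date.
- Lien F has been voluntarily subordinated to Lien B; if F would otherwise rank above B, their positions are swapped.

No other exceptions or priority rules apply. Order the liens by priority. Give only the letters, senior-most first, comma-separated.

E, A, B, F, D, C

Effective dates after the stated exceptions: B is treated as recorded 10/13/2024, the work-commencement date; D missed the 15-day window (156 days after the deed), so its recording date stands.
E is a condominium assessment lien, so it outranks all other liens regardless of date.
Among the remaining liens, by effective date: A (1/26/2024), B (10/13/2024), F (10/2/2025), D (12/28/2025), C (11/10/2026).
Since F is not senior to B, the subordination leaves the order unchanged.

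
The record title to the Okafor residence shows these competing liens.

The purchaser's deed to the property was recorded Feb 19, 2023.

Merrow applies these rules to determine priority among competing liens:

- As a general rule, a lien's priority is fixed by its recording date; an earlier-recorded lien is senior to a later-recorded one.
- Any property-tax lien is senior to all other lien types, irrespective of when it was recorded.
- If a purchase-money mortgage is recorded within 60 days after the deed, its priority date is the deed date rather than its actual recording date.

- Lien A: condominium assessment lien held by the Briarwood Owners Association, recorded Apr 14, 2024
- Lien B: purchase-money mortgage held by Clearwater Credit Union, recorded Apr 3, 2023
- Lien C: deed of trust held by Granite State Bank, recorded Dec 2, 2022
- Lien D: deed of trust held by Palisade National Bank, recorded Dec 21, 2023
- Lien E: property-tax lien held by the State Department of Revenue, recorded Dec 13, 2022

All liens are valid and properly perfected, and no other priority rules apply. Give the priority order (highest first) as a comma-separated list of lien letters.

E, C, B, D, A

Effective dates: B relates back to the deed date Feb 19, 2023.
E, as a property-tax lien, has superpriority and ranks first.
Remaining liens by effective date: C (Dec 2, 2022), B (Feb 19, 2023), D (Dec 21, 2023), A (Apr 14, 2024).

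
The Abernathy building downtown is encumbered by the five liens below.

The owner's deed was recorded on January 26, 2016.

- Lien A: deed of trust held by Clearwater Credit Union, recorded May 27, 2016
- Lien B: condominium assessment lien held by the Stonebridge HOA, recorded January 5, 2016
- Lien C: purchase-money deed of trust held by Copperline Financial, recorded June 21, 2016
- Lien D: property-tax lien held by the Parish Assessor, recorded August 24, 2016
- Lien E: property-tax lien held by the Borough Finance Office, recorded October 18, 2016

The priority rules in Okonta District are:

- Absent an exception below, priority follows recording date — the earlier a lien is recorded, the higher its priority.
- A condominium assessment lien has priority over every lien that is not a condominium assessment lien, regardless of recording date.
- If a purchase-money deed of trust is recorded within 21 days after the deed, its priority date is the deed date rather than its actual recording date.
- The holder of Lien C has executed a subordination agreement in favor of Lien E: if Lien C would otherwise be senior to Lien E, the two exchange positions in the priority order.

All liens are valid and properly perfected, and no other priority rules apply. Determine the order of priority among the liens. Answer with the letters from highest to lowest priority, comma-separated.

B, A, E, D, C

Adjusting effective dates: C was recorded 147 days after the deed — beyond 21 days — so no relation-back applies.
B is a condominium assessment lien and takes priority over every other lien.
Among the remaining liens, by effective date: A (May 27, 2016), C (June 21, 2016), D (August 24, 2016), E (October 18, 2016).
C is senior to E before the subordination, so the two trade places.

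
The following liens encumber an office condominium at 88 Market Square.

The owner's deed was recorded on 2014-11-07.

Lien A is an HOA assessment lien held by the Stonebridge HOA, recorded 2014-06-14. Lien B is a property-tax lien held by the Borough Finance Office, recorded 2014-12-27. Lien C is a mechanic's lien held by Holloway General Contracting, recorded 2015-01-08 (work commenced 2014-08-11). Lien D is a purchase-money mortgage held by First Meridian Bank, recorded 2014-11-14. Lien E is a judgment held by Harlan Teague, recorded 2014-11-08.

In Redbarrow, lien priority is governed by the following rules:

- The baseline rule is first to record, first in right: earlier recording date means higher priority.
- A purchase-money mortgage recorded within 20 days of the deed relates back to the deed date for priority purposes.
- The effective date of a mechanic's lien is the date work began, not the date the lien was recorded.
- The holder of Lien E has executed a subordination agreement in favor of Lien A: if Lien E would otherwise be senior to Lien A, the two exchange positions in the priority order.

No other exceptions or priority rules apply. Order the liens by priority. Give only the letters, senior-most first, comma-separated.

A, C, D, E, B

First, effective dates: C's effective date is 2014-08-11, when work began; D's effective date is the deed date, 2014-11-07.
Ordering by effective date: A (2014-06-14), C (2014-08-11), D (2014-11-07), E (2014-11-08), B (2014-12-27).
Since E is not senior to A, the subordination leaves the order unchanged.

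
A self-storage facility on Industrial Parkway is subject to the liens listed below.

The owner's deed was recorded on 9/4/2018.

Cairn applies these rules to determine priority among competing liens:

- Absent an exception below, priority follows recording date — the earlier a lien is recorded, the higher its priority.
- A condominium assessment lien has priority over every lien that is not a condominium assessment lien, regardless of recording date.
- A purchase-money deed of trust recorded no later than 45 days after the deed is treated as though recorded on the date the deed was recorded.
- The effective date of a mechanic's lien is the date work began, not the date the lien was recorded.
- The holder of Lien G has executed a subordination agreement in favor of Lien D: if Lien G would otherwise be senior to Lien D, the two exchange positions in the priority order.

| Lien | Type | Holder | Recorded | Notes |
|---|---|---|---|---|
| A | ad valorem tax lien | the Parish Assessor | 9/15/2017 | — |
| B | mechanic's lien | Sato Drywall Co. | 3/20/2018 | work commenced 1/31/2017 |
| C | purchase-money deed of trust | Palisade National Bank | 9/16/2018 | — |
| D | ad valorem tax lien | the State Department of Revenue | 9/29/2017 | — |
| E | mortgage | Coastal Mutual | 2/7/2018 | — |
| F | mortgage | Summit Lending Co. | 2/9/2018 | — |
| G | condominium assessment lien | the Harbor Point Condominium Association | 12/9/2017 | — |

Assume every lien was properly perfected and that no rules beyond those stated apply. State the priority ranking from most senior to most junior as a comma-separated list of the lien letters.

D, B, A, G, E, F, C

Adjusting effective dates: B relates back to 1/31/2017 (work commenced); C relates back to the deed date 9/4/2018.
As a condominium assessment lien, G is senior to every other lien.
Remaining liens by effective date: B (1/31/2017), A (9/15/2017), D (9/29/2017), E (2/7/2018), F (2/9/2018), C (9/4/2018).
G is senior to D before the subordination, so the two trade places.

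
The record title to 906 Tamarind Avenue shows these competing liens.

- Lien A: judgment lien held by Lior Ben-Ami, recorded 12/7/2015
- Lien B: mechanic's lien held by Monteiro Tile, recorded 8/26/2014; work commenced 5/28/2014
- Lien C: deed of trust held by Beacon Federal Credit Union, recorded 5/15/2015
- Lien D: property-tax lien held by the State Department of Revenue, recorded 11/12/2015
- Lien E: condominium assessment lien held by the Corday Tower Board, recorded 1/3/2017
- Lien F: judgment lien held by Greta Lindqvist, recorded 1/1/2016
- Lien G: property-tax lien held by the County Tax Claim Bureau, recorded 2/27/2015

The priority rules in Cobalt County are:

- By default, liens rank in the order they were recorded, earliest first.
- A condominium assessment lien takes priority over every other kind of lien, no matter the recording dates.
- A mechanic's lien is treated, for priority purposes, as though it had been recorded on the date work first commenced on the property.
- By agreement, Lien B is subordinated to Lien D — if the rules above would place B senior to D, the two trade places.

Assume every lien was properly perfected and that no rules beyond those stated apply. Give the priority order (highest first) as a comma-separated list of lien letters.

Effective dates: B's effective date is 5/28/2014, when work began.
E, as a condominium assessment lien, has superpriority and ranks first.
Remaining liens by effective date: B (5/28/2014), G (2/27/2015), C (5/15/2015), D (11/12/2015), A (12/7/2015), F (1/1/2016).
The subordination applies — B was senior to D — so B and D swap.

E, D, G, C, B, A, F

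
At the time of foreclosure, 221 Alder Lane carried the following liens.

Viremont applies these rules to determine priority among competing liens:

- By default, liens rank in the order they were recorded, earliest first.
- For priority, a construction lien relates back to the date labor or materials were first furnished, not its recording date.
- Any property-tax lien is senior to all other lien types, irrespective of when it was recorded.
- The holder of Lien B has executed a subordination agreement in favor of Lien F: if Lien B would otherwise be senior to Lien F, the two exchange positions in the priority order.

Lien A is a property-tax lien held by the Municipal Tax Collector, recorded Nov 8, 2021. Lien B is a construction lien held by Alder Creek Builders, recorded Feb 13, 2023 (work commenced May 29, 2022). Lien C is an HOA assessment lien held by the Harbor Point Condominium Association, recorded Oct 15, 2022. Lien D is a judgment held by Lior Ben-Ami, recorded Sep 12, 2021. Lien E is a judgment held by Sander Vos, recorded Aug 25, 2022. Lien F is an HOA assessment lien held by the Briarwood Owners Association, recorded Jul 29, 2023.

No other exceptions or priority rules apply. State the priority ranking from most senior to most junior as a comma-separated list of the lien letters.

A, D, F, E, C, B

Effective dates after the stated exceptions: B relates back to May 29, 2022 (work commenced).
As a property-tax lien, A is senior to every other lien.
Among the remaining liens, by effective date: D (Sep 12, 2021), B (May 29, 2022), E (Aug 25, 2022), C (Oct 15, 2022), F (Jul 29, 2023).
B is senior to F before the subordination, so the two trade places.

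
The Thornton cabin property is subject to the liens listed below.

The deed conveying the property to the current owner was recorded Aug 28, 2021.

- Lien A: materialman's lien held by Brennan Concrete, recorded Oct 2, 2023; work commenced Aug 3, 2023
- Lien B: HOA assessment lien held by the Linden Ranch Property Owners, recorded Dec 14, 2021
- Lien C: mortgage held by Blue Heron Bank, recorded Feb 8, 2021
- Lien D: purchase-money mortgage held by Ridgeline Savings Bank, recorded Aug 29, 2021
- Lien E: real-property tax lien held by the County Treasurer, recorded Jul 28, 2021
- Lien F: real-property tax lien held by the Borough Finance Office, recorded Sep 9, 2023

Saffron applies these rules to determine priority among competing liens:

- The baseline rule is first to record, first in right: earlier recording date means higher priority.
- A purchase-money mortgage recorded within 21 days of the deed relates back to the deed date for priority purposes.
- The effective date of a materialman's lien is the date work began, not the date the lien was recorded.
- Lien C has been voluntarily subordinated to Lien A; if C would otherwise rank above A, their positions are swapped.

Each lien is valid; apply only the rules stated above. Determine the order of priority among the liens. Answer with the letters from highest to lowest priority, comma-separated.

Effective dates after the stated exceptions: A's effective date is Aug 3, 2023, when work began; D relates back to the deed date Aug 28, 2021.
By effective date: C (Feb 8, 2021), E (Jul 28, 2021), D (Aug 28, 2021), B (Dec 14, 2021), A (Aug 3, 2023), F (Sep 9, 2023).
The subordination applies — C was senior to A — so C and A swap.

A, E, D, B, C, F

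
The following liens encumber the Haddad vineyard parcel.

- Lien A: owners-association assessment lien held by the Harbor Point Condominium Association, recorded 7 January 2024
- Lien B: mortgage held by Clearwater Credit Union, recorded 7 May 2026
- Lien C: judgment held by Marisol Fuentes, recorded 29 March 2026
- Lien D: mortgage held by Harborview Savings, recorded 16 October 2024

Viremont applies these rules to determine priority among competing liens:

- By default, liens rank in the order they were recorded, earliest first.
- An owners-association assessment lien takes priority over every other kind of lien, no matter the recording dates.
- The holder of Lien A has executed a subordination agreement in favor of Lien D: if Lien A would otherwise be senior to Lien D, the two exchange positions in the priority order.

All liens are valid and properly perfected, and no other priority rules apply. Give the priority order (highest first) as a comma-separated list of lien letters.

D, A, C, B

A, as an owners-association assessment lien, has superpriority and ranks first.
Ordering the rest by effective date: D (16 October 2024), C (29 March 2026), B (7 May 2026).
A would otherwise be senior to D, so under the subordination agreement A and D exchange positions.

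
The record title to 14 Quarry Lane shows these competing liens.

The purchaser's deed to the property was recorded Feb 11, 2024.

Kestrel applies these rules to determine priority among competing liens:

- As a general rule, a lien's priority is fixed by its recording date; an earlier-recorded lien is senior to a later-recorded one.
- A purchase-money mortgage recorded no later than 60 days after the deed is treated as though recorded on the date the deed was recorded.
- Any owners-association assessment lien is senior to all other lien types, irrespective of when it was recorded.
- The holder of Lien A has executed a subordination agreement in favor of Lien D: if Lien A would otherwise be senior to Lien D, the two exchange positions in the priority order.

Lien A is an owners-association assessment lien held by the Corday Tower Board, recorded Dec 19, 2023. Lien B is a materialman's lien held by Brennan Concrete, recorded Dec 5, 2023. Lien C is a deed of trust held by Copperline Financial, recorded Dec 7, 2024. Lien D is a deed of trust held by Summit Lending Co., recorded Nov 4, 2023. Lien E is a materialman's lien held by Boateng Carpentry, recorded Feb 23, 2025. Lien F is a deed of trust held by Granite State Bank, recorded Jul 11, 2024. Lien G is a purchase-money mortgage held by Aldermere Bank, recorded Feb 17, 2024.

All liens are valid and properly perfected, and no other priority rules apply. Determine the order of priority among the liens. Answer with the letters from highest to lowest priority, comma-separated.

D, A, B, G, F, C, E

Effective dates after the stated exceptions: G was recorded within the 60-day window, so its effective date is the deed date Feb 11, 2024.
As an owners-association assessment lien, A is senior to every other lien.
Remaining liens by effective date: D (Nov 4, 2023), B (Dec 5, 2023), G (Feb 11, 2024), F (Jul 11, 2024), C (Dec 7, 2024), E (Feb 23, 2025).
A would otherwise be senior to D, so under the subordination agreement A and D exchange positions.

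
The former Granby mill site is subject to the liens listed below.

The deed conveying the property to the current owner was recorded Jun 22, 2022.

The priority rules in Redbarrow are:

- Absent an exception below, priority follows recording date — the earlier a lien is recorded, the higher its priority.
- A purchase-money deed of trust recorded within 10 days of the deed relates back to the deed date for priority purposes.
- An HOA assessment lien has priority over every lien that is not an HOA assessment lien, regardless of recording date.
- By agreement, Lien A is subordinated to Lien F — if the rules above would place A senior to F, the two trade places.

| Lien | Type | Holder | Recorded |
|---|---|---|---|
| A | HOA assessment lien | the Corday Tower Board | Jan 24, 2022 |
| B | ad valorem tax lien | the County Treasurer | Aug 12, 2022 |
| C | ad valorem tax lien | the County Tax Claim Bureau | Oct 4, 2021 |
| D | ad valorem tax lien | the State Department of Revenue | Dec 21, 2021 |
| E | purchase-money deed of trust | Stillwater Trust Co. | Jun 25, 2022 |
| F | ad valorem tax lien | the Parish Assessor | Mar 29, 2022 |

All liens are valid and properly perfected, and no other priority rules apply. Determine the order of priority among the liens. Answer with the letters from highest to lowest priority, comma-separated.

F, C, D, A, E, B

Effective dates: E was recorded within the 10-day window, so its effective date is the deed date Jun 22, 2022.
As an HOA assessment lien, A is senior to every other lien.
The other liens, earliest effective date first: C (Oct 4, 2021), D (Dec 21, 2021), F (Mar 29, 2022), E (Jun 22, 2022), B (Aug 12, 2022).
A would otherwise be senior to F, so under the subordination agreement A and F exchange positions.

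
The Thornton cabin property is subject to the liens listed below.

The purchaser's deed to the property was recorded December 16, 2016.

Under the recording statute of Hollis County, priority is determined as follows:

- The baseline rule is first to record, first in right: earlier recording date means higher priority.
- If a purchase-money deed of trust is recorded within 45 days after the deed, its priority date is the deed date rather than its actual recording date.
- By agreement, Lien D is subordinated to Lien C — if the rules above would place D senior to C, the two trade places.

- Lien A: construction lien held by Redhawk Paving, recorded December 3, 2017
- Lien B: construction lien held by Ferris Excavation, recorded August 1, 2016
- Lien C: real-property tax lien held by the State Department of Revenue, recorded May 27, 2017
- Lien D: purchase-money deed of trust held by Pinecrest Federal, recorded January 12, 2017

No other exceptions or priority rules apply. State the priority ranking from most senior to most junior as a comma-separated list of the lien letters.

Adjusting effective dates: D was recorded within the 45-day window, so its effective date is the deed date December 16, 2016.
Sorted by effective date: B (August 1, 2016), D (December 16, 2016), C (May 27, 2017), A (December 3, 2017).
Because D would otherwise rank above C, the subordination swaps them.

B, C, D, A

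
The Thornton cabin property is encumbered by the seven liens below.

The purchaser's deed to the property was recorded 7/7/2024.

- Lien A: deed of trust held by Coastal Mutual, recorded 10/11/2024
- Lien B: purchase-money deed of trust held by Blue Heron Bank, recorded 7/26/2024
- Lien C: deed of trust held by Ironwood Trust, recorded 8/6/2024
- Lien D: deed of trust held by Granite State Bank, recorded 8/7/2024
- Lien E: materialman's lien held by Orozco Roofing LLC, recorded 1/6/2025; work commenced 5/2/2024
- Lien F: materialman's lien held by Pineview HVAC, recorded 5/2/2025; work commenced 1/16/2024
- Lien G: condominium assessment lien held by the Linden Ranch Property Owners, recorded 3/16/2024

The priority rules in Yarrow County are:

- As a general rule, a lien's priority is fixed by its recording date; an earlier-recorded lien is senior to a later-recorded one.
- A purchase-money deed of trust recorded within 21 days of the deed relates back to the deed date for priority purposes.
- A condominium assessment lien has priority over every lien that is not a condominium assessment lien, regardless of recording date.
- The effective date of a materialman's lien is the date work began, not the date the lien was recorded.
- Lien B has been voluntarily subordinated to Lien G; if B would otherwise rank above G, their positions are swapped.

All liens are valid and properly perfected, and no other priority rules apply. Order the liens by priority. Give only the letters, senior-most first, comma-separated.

G, F, E, B, C, D, A

Adjusting effective dates: B's effective date is the deed date, 7/7/2024; E relates back to 5/2/2024 (work commenced); F's effective date is 1/16/2024, when work began.
G is a condominium assessment lien and takes priority over every other lien.
Remaining liens by effective date: F (1/16/2024), E (5/2/2024), B (7/7/2024), C (8/6/2024), D (8/7/2024), A (10/11/2024).
B already ranks below G; the subordination has no effect.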